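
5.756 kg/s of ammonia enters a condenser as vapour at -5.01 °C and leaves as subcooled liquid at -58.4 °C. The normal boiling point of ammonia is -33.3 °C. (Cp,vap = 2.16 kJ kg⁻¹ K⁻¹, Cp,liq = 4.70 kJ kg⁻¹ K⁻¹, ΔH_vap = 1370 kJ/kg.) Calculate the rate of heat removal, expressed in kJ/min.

vapour -5.01→-33.3 °C: -61.106 kJ/kg
condensation at -33.3 °C: -1370 kJ/kg
liquid -33.3→-58.4 °C: -117.97 kJ/kg
Δh = -61.106 + -1370 + -117.97 = -1549.1 kJ/kg
Q = ṁ·Δh = 5.756 kg/s × -1549.1 kJ/kg = -8916.5 kJ/s
|Q| = 8916.5 kW = 534990 kJ/min

Q_c = 535000 kJ/min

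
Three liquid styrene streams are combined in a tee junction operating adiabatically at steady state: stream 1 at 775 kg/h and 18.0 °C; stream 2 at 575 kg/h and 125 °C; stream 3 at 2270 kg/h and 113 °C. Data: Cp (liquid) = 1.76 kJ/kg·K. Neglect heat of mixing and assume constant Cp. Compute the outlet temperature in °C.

T_out = 94.6 °C

Energy balance with Q = 0: Σ ṁᵢCp,ᵢ(T_out − Tᵢ) = 0
Σ ṁᵢCp,ᵢTᵢ = 775×1.76×18.0 + 575×1.76×125 + 2270×1.76×113 = 602510
Σ ṁᵢCp,ᵢ = 775×1.76 + 575×1.76 + 2270×1.76 = 6371.2
T_out = 602510 / 6371.2 = 94.568 °C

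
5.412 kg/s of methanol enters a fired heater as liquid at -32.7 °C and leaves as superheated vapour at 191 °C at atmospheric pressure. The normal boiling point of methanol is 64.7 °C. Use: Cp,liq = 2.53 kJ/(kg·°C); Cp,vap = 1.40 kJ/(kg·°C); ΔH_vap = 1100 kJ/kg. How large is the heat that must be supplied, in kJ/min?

liquid -32.7→64.7 °C: 246.42 kJ/kg
vaporisation at 64.7 °C: 1100 kJ/kg
vapour 64.7→191 °C: 176.82 kJ/kg
Δh = 246.42 + 1100 + 176.82 = 1523.2 kJ/kg
Q = ṁ·Δh = 5.412 kg/s × 1523.2 kJ/kg = 8243.8 kJ/s
|Q| = 8243.8 kW = 494630 kJ/min

Q = 495000 kJ/min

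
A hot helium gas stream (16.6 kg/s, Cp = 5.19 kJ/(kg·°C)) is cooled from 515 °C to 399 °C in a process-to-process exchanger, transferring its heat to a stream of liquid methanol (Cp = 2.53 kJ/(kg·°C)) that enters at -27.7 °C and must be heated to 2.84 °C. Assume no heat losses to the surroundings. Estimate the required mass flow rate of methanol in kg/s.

Heat released by hot stream: Q = 16.6 × 5.19 × (515 − 399) = 9993.9 kJ/s
Energy balance on cold side (adiabatic exchanger): Q = ṁ_c·Cp_c·(T_c,out − T_c,in)
ṁ_c = 9993.9 / [2.53 × (2.84 − -27.7)] = 129.34 kg/s

ṁ_c = 129 kg/s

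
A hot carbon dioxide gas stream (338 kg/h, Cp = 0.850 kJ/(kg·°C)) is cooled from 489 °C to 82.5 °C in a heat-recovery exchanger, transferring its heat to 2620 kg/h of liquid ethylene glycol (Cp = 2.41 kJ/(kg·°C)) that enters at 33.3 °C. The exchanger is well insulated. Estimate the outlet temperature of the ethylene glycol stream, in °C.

T_c,out = 51.8 °C

Heat released by hot stream: Q = 338 × 0.850 × (489 − 82.5) = 116790 kJ/h
Energy balance on cold side (adiabatic exchanger): Q = ṁ_c·Cp_c·(T_c,out − T_c,in)
T_c,out = 33.3 + 116790/(2620 × 2.41) = 51.796 °C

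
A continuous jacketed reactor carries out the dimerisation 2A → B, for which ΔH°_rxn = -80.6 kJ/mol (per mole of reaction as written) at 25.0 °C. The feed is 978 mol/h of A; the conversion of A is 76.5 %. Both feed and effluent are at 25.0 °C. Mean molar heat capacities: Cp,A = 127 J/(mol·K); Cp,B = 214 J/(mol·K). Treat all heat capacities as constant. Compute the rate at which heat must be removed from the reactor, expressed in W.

Q_out = 8380 W

Extent of reaction ξ = 0.765 × 978 / 2 = 374.08 mol/h
Reaction term: ξ·ΔH°_rxn = 374.08 × -80.6 = -30151 kJ/h
Q = ΔH = -30151 kJ/h = -8.3753 kW
Heat removed = 8375.3 W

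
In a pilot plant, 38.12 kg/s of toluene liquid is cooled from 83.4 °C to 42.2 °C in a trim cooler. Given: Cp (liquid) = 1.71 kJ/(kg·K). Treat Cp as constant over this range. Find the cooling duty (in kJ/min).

Q = ṁ·Cp·ΔT = 38.12 × 1.71 × (42.2 − 83.4) = -2685.6 kJ/s
Cooling duty = 161140 kJ/min

Q_c = 161000 kJ/min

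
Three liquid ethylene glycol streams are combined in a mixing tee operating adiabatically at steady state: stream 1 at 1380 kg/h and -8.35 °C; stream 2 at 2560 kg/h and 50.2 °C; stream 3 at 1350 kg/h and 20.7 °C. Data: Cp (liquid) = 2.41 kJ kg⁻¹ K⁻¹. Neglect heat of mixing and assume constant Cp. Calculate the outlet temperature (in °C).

Adiabatic, steady state ⇒ Σ ṁᵢCp,ᵢ(T_out − Tᵢ) = 0
Σ ṁᵢCp,ᵢTᵢ = 1380×2.41×-8.35 + 2560×2.41×50.2 + 1350×2.41×20.7 = 349290
Σ ṁᵢCp,ᵢ = 1380×2.41 + 2560×2.41 + 1350×2.41 = 12749
T_out = 349290 / 12749 = 27.398 °C

T_out = 27.4 °C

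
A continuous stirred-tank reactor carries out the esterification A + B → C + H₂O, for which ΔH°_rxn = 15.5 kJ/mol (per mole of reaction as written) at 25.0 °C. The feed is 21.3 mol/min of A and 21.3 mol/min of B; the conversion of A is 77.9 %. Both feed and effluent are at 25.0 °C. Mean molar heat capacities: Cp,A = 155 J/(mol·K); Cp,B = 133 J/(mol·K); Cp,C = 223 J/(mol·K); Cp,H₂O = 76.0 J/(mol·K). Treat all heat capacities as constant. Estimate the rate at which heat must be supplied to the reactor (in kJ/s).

Q_in = 4.29 kJ/s

Extent of reaction ξ = 0.779 × 21.3 = 16.593 mol/min
Reaction term: ξ·ΔH°_rxn = 16.593 × 15.5 = 257.19 kJ/min
Q = ΔH = 257.19 kJ/min = 4.2864 kW
Heat supplied = 4.2864 kJ/s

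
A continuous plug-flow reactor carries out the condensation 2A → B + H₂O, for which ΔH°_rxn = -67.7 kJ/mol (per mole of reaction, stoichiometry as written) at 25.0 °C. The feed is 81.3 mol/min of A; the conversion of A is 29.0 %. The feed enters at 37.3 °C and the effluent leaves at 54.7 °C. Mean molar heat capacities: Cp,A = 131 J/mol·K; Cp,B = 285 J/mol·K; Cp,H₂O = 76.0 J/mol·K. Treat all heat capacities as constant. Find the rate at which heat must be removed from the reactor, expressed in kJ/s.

Extent of reaction ξ = 0.290 × 81.3 / 2 = 11.788 mol/min
Reaction term: ξ·ΔH°_rxn = 11.788 × -67.7 = -798.08 kJ/min
Sensible, feed 37.3→25 °C: -131 kJ/min
Outlet flows (mol/min): A 57.723, B 11.788, H₂O 11.788
Sensible, products 25→54.7 °C: 350.98 kJ/min
Q = ΔH = -578.1 kJ/min = -9.6351 kW
Heat removed = 9.6351 kJ/s

Q_out = 9.64 kJ/s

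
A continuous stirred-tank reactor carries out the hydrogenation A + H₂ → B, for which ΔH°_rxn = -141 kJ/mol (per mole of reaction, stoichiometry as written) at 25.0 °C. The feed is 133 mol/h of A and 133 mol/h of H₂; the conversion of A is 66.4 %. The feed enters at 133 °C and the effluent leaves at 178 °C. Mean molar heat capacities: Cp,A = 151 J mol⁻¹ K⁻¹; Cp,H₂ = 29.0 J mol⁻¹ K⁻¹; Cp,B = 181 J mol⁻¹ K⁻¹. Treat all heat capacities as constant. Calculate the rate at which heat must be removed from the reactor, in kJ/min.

Q_out = 189 kJ/min

Extent of reaction ξ = 0.664 × 133 = 88.312 mol/h
Reaction term: ξ·ΔH°_rxn = 88.312 × -141 = -12452 kJ/h
Sensible, feed 133→25 °C: -2585.5 kJ/h
Outlet flows (mol/h): A 44.688, H₂ 44.688, B 88.312
Sensible, products 25→178 °C: 3676.3 kJ/h
Q = ΔH = -11361 kJ/h = -3.1559 kW
Heat removed = 189.35 kJ/min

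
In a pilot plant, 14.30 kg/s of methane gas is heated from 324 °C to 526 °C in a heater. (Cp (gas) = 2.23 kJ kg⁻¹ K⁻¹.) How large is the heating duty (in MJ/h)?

Q = ṁ·Cp·ΔT = 14.30 × 2.23 × (526 − 324) = 6441.6 kJ/s
Heating duty = 23190 MJ/h

Q = 23200 MJ/h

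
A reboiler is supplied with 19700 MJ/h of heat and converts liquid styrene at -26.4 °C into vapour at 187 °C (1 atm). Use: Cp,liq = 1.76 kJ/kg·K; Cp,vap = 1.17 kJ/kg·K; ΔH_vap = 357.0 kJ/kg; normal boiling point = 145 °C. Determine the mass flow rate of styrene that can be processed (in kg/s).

ṁ = 7.73 kg/s

Δh = 1.76×(145−-26.4) + 357.0 + 1.17×(187−145) = 707.8 kJ/kg
Q = 19700 MJ/h = 5472.2 kJ/s = 5472.2 kJ/s
ṁ = Q/Δh = 5472.2 / 707.8 = 7.7313 kg/s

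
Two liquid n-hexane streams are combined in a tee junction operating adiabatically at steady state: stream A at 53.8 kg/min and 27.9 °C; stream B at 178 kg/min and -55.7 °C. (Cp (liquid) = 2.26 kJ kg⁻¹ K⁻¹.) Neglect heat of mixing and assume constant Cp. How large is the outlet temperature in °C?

Adiabatic, steady state ⇒ Σ ṁᵢCp,ᵢ(T_out − Tᵢ) = 0
T_out = Σ ṁᵢCp,ᵢTᵢ / Σ ṁᵢCp,ᵢ
      = -19015 / 523.87 = -36.297 °C

T_out = -36.3 °C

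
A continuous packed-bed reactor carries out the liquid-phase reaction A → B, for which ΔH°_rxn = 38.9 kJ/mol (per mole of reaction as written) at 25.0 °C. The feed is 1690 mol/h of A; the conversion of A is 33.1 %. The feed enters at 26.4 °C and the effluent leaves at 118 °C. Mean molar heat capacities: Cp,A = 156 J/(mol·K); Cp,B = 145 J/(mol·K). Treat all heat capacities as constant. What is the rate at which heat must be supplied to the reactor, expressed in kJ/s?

Extent of reaction ξ = 0.331 × 1690 = 559.39 mol/h
Reaction term: ξ·ΔH°_rxn = 559.39 × 38.9 = 21760 kJ/h
Sensible, feed 26.4→25 °C: -369.1 kJ/h
Outlet flows (mol/h): A 1130.6, B 559.39
Sensible, products 25→118 °C: 23946 kJ/h
Q = ΔH = 45337 kJ/h = 12.594 kW
Heat supplied = 12.594 kJ/s

Q_in = 12.6 kJ/s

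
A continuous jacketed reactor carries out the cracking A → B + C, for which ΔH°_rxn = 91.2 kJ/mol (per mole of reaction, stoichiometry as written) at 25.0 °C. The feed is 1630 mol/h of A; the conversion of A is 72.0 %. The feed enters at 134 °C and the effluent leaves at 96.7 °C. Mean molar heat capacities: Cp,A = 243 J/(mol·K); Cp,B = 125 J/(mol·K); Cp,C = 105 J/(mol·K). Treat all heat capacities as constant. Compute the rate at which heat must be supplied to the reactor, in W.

Extent of reaction ξ = 0.720 × 1630 = 1173.6 mol/h
Reaction term: ξ·ΔH°_rxn = 1173.6 × 91.2 = 107030 kJ/h
Sensible, feed 134→25 °C: -43174 kJ/h
Outlet flows (mol/h): A 456.4, B 1173.6, C 1173.6
Sensible, products 25→96.7 °C: 27306 kJ/h
Q = ΔH = 91164 kJ/h = 25.323 kW
Heat supplied = 25323 W

Q_in = 25300 W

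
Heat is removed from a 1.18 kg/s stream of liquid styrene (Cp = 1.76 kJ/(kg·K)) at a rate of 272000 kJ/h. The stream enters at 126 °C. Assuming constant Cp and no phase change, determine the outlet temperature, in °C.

Q = 272000 kJ/h = 75.556 kJ/s
ΔT = Q/(ṁ·Cp) = 75.556/(1.18×1.76) = 36.381 K
T_out = 126 − 36.381 = 89.619 °C

T_out = 89.6 °C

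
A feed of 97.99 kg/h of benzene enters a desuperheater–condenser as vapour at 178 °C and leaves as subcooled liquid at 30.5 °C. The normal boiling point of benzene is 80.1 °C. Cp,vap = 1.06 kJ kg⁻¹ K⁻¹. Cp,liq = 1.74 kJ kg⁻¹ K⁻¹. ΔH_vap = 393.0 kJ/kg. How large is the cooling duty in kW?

Q_c = 15.9 kW

vapour 178→80.1 °C: -103.77 kJ/kg
condensation at 80.1 °C: -393 kJ/kg
liquid 80.1→30.5 °C: -86.304 kJ/kg
Δh = -103.77 + -393 + -86.304 = -583.08 kJ/kg
Q = ṁ·Δh = 97.99 kg/h × -583.08 kJ/kg = -57136 kJ/h
|Q| = 15.871 kW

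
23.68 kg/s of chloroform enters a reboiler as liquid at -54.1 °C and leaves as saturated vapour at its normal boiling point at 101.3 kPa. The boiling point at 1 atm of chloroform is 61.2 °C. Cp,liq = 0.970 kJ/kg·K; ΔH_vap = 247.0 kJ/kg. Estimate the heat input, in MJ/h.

Q = 30600 MJ/h

liquid -54.1→61.2 °C: 111.84 kJ/kg
vaporisation at 61.2 °C: 247 kJ/kg
Δh = 111.84 + 247 = 358.84 kJ/kg
Q = ṁ·Δh = 23.68 kg/s × 358.84 kJ/kg = 8497.4 kJ/s
|Q| = 8497.4 kW = 30590 MJ/h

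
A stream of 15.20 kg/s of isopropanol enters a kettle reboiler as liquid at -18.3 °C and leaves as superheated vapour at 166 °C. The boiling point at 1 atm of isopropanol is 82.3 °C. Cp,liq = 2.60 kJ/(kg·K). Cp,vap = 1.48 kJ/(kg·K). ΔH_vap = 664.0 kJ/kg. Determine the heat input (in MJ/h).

Q = 57400 MJ/h

liquid -18.3→82.3 °C: 261.56 kJ/kg
vaporisation at 82.3 °C: 664 kJ/kg
vapour 82.3→166 °C: 123.88 kJ/kg
Δh = 261.56 + 664 + 123.88 = 1049.4 kJ/kg
Q = ṁ·Δh = 15.20 kg/s × 1049.4 kJ/kg = 15951 kJ/s
|Q| = 15951 kW = 57425 MJ/h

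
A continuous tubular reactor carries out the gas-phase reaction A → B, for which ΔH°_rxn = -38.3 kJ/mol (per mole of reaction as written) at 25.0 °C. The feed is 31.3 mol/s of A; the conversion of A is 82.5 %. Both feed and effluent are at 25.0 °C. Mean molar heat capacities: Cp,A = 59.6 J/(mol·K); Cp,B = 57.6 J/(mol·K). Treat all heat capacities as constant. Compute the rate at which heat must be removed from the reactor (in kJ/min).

Extent of reaction ξ = 0.825 × 31.3 = 25.822 mol/s
Reaction term: ξ·ΔH°_rxn = 25.822 × -38.3 = -989 kJ/s
Q = ΔH = -989 kJ/s = -989 kW
Heat removed = 59340 kJ/min

Q_out = 59300 kJ/min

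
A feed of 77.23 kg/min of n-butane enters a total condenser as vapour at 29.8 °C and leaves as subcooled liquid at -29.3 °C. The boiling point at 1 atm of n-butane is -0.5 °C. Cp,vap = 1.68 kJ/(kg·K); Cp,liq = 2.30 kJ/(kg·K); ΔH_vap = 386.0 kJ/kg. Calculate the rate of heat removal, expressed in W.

vapour 29.8→-0.5 °C: -50.904 kJ/kg
condensation at -0.5 °C: -386 kJ/kg
liquid -0.5→-29.3 °C: -66.24 kJ/kg
Δh = -50.904 + -386 + -66.24 = -503.14 kJ/kg
Q = ṁ·Δh = 77.23 kg/min × -503.14 kJ/kg = -38858 kJ/min
|Q| = 647.63 kW = 647630 W

Q_c = 648000 W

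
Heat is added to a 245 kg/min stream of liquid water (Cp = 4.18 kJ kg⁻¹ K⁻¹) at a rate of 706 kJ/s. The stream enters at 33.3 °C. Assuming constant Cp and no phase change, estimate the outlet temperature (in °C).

Q = 706 kJ/s = 42360 kJ/min
ΔT = Q/(ṁ·Cp) = 42360/(245×4.18) = 41.363 K
T_out = 33.3 + 41.363 = 74.663 °C

T_out = 74.7 °C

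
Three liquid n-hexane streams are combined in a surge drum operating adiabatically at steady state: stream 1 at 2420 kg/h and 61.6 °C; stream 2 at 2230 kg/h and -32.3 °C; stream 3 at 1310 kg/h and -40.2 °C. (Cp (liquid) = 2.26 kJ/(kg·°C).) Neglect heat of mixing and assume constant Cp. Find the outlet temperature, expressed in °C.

Adiabatic, steady state ⇒ Σ ṁᵢCp,ᵢ(T_out − Tᵢ) = 0
T_out = Σ ṁᵢCp,ᵢTᵢ / Σ ṁᵢCp,ᵢ
      = 55101 / 13470 = 4.0908 °C

T_out = 4.09 °C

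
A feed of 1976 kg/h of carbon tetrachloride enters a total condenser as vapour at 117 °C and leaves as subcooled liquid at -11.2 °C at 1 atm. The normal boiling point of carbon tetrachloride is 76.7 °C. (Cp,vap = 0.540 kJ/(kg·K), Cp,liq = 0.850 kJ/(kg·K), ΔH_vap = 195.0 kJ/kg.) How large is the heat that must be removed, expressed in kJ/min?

Q_c = 9600 kJ/min

vapour 117→76.7 °C: -21.762 kJ/kg
condensation at 76.7 °C: -195 kJ/kg
liquid 76.7→-11.2 °C: -74.715 kJ/kg
Δh = -21.762 + -195 + -74.715 = -291.48 kJ/kg
Q = ṁ·Δh = 1976 kg/h × -291.48 kJ/kg = -575960 kJ/h
|Q| = 159.99 kW = 9599.3 kJ/min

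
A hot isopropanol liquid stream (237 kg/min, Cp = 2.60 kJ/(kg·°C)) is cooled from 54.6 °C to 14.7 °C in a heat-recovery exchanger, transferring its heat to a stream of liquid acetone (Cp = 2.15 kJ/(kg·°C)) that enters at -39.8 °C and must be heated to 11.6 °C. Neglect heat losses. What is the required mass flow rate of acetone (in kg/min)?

Heat released by hot stream: Q = 237 × 2.60 × (54.6 − 14.7) = 24586 kJ/min
Energy balance on cold side (adiabatic exchanger): Q = ṁ_c·Cp_c·(T_c,out − T_c,in)
ṁ_c = 24586 / [2.15 × (11.6 − -39.8)] = 222.48 kg/min

ṁ_c = 222 kg/min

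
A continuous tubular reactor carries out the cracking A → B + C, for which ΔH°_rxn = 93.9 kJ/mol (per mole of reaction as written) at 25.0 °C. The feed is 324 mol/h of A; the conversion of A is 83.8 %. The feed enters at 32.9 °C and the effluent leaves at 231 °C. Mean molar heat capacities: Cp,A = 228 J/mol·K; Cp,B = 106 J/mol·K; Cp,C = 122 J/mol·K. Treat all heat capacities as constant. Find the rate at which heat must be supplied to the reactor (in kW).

Q_in = 11.1 kW

Extent of reaction ξ = 0.838 × 324 = 271.51 mol/h
Reaction term: ξ·ΔH°_rxn = 271.51 × 93.9 = 25495 kJ/h
Sensible, feed 32.9→25 °C: -583.59 kJ/h
Outlet flows (mol/h): A 52.488, B 271.51, C 271.51
Sensible, products 25→231 °C: 15218 kJ/h
Q = ΔH = 40129 kJ/h = 11.147 kW
Heat supplied = 11.147 kW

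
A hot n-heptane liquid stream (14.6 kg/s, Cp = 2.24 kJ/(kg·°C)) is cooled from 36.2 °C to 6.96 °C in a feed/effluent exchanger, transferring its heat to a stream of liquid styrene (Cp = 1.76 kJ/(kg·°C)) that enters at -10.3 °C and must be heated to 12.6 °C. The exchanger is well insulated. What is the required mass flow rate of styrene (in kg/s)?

ṁ_c = 23.7 kg/s

Heat released by hot stream: Q = 14.6 × 2.24 × (36.2 − 6.96) = 956.26 kJ/s
Energy balance on cold side (adiabatic exchanger): Q = ṁ_c·Cp_c·(T_c,out − T_c,in)
ṁ_c = 956.26 / [1.76 × (12.6 − -10.3)] = 23.726 kg/s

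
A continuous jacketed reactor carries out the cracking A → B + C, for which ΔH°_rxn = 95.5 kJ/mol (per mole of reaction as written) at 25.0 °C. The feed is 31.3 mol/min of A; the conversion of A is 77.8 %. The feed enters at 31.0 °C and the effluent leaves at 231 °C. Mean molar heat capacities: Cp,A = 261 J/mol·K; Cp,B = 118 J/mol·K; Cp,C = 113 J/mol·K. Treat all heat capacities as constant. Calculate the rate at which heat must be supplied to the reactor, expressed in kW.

Extent of reaction ξ = 0.778 × 31.3 = 24.351 mol/min
Reaction term: ξ·ΔH°_rxn = 24.351 × 95.5 = 2325.6 kJ/min
Sensible, feed 31.0→25 °C: -49.016 kJ/min
Outlet flows (mol/min): A 6.9486, B 24.351, C 24.351
Sensible, products 25→231 °C: 1532.4 kJ/min
Q = ΔH = 3808.9 kJ/min = 63.482 kW
Heat supplied = 63.482 kW

Q_in = 63.5 kW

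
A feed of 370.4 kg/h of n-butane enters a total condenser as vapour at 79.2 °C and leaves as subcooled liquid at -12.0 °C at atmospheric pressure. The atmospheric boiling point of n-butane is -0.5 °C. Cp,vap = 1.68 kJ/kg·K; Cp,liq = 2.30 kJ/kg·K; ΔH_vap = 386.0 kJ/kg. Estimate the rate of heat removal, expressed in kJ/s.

Q_c = 56.2 kJ/s

vapour 79.2→-0.5 °C: -133.9 kJ/kg
condensation at -0.5 °C: -386 kJ/kg
liquid -0.5→-12.0 °C: -26.45 kJ/kg
Δh = -133.9 + -386 + -26.45 = -546.35 kJ/kg
Q = ṁ·Δh = 370.4 kg/h × -546.35 kJ/kg = -202370 kJ/h
|Q| = 56.213 kW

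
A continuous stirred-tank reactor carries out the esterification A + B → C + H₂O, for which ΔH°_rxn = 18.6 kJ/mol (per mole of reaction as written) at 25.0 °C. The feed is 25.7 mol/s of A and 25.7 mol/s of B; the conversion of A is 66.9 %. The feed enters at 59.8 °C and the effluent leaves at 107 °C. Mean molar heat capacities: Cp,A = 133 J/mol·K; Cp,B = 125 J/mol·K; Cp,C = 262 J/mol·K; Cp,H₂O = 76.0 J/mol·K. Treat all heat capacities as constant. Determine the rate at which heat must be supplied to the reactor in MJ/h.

Q_in = 2680 MJ/h

Extent of reaction ξ = 0.669 × 25.7 = 17.193 mol/s
Reaction term: ξ·ΔH°_rxn = 17.193 × 18.6 = 319.8 kJ/s
Sensible, feed 59.8→25 °C: -230.74 kJ/s
Outlet flows (mol/s): A 8.5067, B 8.5067, C 17.193, H₂O 17.193
Sensible, products 25→107 °C: 656.5 kJ/s
Q = ΔH = 745.55 kJ/s = 745.55 kW
Heat supplied = 2684 MJ/h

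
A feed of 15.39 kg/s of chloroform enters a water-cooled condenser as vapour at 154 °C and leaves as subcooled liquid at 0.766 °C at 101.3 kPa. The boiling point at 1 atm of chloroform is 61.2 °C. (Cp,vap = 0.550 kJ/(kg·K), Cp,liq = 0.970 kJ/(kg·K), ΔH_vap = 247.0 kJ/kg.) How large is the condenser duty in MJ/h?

vapour 154→61.2 °C: -51.04 kJ/kg
condensation at 61.2 °C: -247 kJ/kg
liquid 61.2→0.766 °C: -58.621 kJ/kg
Δh = -51.04 + -247 + -58.621 = -356.66 kJ/kg
Q = ṁ·Δh = 15.39 kg/s × -356.66 kJ/kg = -5489 kJ/s
|Q| = 5489 kW = 19760 MJ/h

Q_c = 19800 MJ/h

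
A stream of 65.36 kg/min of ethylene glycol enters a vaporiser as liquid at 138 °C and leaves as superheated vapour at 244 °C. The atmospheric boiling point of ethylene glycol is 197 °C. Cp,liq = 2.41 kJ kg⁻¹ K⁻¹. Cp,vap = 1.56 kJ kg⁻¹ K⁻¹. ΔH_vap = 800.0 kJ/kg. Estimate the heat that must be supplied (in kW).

liquid 138→197 °C: 142.19 kJ/kg
vaporisation at 197 °C: 800 kJ/kg
vapour 197→244 °C: 73.32 kJ/kg
Δh = 142.19 + 800 + 73.32 = 1015.5 kJ/kg
Q = ṁ·Δh = 65.36 kg/min × 1015.5 kJ/kg = 66374 kJ/min
|Q| = 1106.2 kW

Q = 1110 kW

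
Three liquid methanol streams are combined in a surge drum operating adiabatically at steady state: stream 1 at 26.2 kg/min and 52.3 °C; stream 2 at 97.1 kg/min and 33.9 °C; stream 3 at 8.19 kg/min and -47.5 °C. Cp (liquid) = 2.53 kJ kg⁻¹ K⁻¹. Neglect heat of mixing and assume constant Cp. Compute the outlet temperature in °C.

T_out = 32.5 °C

Energy balance with Q = 0: Σ ṁᵢCp,ᵢ(T_out − Tᵢ) = 0
Σ ṁᵢCp,ᵢTᵢ = 26.2×2.53×52.3 + 97.1×2.53×33.9 + 8.19×2.53×-47.5 = 10811
Σ ṁᵢCp,ᵢ = 26.2×2.53 + 97.1×2.53 + 8.19×2.53 = 332.67
T_out = 10811 / 332.67 = 32.496 °C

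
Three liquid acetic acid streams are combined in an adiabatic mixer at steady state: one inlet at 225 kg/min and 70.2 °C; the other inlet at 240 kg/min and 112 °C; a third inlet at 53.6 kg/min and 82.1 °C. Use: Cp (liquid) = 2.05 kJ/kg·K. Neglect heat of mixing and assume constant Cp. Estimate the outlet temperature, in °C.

T_out = 90.8 °C

Adiabatic, steady state ⇒ Σ ṁᵢCp,ᵢ(T_out − Tᵢ) = 0
T_out = Σ ṁᵢCp,ᵢTᵢ / Σ ṁᵢCp,ᵢ
      = 96505 / 1063.1 = 90.774 °C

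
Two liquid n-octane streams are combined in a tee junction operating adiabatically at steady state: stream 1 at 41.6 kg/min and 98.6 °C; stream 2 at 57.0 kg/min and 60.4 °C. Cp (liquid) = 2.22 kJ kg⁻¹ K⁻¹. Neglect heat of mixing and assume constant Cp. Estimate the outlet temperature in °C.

T_out = 76.5 °C

Adiabatic, steady state ⇒ Σ ṁᵢCp,ᵢ(T_out − Tᵢ) = 0
T_out = Σ ṁᵢCp,ᵢTᵢ / Σ ṁᵢCp,ᵢ
      = 16749 / 218.89 = 76.517 °C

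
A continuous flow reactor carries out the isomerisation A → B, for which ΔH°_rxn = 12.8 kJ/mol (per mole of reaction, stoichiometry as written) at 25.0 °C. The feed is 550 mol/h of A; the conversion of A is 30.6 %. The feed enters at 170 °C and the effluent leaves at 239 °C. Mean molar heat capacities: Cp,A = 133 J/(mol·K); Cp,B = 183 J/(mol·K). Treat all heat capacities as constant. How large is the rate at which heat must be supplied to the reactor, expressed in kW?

Extent of reaction ξ = 0.306 × 550 = 168.3 mol/h
Reaction term: ξ·ΔH°_rxn = 168.3 × 12.8 = 2154.2 kJ/h
Sensible, feed 170→25 °C: -10607 kJ/h
Outlet flows (mol/h): A 381.7, B 168.3
Sensible, products 25→239 °C: 17455 kJ/h
Q = ΔH = 9002.4 kJ/h = 2.5007 kW
Heat supplied = 2.5007 kW

Q_in = 2.50 kW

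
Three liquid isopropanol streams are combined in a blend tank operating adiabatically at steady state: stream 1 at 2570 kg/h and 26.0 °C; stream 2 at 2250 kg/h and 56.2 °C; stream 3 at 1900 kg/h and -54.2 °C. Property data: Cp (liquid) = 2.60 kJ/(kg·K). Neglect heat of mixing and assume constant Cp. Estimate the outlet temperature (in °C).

T_out = 13.4 °C

Energy balance with Q = 0: Σ ṁᵢCp,ᵢ(T_out − Tᵢ) = 0
T_out = Σ ṁᵢCp,ᵢTᵢ / Σ ṁᵢCp,ᵢ
      = 234750 / 17472 = 13.436 °C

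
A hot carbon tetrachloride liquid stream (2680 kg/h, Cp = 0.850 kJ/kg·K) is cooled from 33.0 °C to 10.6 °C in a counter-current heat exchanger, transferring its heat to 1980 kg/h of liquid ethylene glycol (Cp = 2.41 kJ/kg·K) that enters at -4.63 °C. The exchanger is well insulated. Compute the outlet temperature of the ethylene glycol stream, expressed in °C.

T_c,out = 6.06 °C

Heat released by hot stream: Q = 2680 × 0.850 × (33.0 − 10.6) = 51027 kJ/h
Energy balance on cold side (adiabatic exchanger): Q = ṁ_c·Cp_c·(T_c,out − T_c,in)
T_c,out = -4.63 + 51027/(1980 × 2.41) = 6.0635 °C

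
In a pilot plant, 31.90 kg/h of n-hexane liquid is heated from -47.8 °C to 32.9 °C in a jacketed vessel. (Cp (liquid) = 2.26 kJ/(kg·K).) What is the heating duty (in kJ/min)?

Q = ṁ·Cp·ΔT = 31.90 × 2.26 × (32.9 − -47.8) = 5818 kJ/h
Converting: 5818 / 3600 s = 1.6161 kW
Heating duty = 96.966 kJ/min

Q = 97.0 kJ/min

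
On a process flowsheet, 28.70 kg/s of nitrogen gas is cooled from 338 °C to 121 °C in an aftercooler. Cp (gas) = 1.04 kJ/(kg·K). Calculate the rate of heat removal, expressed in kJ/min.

Q_c = 389000 kJ/min

Q = ṁ·Cp·ΔT = 28.70 × 1.04 × (121 − 338) = -6477 kJ/s
Cooling duty = 388620 kJ/min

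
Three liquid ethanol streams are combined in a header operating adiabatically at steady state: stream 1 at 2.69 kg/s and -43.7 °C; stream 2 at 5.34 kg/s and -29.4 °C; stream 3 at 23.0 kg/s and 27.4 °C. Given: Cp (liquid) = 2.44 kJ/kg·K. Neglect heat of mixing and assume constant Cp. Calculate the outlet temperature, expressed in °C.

T_out = 11.5 °C

No heat crosses the boundary, so H_out = H_in.
T_out = Σ ṁᵢCp,ᵢTᵢ / Σ ṁᵢCp,ᵢ
      = 867.79 / 75.713 = 11.462 °C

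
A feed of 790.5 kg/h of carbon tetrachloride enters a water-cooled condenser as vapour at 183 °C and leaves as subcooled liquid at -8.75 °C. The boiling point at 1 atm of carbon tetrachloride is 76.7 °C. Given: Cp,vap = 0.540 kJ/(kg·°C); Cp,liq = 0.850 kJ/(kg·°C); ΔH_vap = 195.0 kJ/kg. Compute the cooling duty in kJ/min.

Q_c = 4280 kJ/min

vapour 183→76.7 °C: -57.402 kJ/kg
condensation at 76.7 °C: -195 kJ/kg
liquid 76.7→-8.75 °C: -72.633 kJ/kg
Δh = -57.402 + -195 + -72.633 = -325.03 kJ/kg
Q = ṁ·Δh = 790.5 kg/h × -325.03 kJ/kg = -256940 kJ/h
|Q| = 71.372 kW = 4282.3 kJ/min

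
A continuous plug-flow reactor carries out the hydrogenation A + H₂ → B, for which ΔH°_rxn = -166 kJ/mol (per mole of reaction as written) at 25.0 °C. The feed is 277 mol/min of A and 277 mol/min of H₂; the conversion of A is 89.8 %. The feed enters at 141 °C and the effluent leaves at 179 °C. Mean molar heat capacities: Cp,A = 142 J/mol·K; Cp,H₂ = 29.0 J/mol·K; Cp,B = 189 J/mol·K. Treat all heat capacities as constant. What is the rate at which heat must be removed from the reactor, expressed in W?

Q_out = 647000 W

Extent of reaction ξ = 0.898 × 277 = 248.75 mol/min
Reaction term: ξ·ΔH°_rxn = 248.75 × -166 = -41292 kJ/min
Sensible, feed 141→25 °C: -5494.6 kJ/min
Outlet flows (mol/min): A 28.254, H₂ 28.254, B 248.75
Sensible, products 25→179 °C: 7984 kJ/min
Q = ΔH = -38802 kJ/min = -646.71 kW
Heat removed = 646710 W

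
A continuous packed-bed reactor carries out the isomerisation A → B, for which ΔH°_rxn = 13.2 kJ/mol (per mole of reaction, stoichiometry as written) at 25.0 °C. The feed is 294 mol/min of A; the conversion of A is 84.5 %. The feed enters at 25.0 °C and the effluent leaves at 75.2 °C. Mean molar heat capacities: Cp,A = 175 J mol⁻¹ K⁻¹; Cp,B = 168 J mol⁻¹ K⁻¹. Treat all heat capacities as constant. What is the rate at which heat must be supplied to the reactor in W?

Q_in = 96200 W

Extent of reaction ξ = 0.845 × 294 = 248.43 mol/min
Reaction term: ξ·ΔH°_rxn = 248.43 × 13.2 = 3279.3 kJ/min
Sensible, feed 25.0→25 °C: 0 kJ/min
Outlet flows (mol/min): A 45.57, B 248.43
Sensible, products 25→75.2 °C: 2495.5 kJ/min
Q = ΔH = 5774.8 kJ/min = 96.246 kW
Heat supplied = 96246 W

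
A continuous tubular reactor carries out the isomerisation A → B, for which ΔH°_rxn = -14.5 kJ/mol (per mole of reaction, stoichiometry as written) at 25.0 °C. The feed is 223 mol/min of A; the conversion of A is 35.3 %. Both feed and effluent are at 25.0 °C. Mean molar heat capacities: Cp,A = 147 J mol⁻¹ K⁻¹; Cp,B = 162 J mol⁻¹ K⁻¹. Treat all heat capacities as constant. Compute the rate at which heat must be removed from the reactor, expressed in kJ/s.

Q_out = 19.0 kJ/s

Extent of reaction ξ = 0.353 × 223 = 78.719 mol/min
Reaction term: ξ·ΔH°_rxn = 78.719 × -14.5 = -1141.4 kJ/min
Q = ΔH = -1141.4 kJ/min = -19.024 kW
Heat removed = 19.024 kJ/s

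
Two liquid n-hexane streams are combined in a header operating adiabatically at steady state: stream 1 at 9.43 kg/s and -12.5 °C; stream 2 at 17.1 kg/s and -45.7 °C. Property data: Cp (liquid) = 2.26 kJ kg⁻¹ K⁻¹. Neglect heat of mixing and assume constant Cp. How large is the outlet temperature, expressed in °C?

T_out = -33.9 °C

Energy balance with Q = 0: Σ ṁᵢCp,ᵢ(T_out − Tᵢ) = 0
Σ ṁᵢCp,ᵢTᵢ = 9.43×2.26×-12.5 + 17.1×2.26×-45.7 = -2032.5
Σ ṁᵢCp,ᵢ = 9.43×2.26 + 17.1×2.26 = 59.958
T_out = -2032.5 / 59.958 = -33.899 °C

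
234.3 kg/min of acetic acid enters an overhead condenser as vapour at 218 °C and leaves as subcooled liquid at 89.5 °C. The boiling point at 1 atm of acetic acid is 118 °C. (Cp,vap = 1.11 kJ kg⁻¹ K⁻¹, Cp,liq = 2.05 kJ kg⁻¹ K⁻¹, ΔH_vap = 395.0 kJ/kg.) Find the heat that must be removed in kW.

Q_c = 2200 kW

vapour 218→118 °C: -111 kJ/kg
condensation at 118 °C: -395 kJ/kg
liquid 118→89.5 °C: -58.425 kJ/kg
Δh = -111 + -395 + -58.425 = -564.42 kJ/kg
Q = ṁ·Δh = 234.3 kg/min × -564.42 kJ/kg = -132240 kJ/min
|Q| = 2204.1 kW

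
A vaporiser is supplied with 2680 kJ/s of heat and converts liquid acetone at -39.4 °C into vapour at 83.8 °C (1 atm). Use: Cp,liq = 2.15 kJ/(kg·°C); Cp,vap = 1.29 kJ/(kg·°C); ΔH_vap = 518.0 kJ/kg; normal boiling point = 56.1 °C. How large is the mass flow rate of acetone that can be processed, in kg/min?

ṁ = 212 kg/min

Δh = 2.15×(56.1−-39.4) + 518.0 + 1.29×(83.8−56.1) = 759.06 kJ/kg
Q = 2680 kJ/s = 2680 kJ/s = 160800 kJ/min
ṁ = Q/Δh = 160800 / 759.06 = 211.84 kg/min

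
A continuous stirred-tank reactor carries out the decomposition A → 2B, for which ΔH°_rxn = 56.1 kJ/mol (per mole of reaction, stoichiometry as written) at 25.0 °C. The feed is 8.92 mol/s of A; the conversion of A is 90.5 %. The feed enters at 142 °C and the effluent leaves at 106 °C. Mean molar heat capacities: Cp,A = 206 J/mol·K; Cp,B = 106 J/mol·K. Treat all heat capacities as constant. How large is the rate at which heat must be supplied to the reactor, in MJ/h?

Q_in = 1410 MJ/h

Extent of reaction ξ = 0.905 × 8.92 = 8.0726 mol/s
Reaction term: ξ·ΔH°_rxn = 8.0726 × 56.1 = 452.87 kJ/s
Sensible, feed 142→25 °C: -214.99 kJ/s
Outlet flows (mol/s): A 0.8474, B 16.145
Sensible, products 25→106 °C: 152.76 kJ/s
Q = ΔH = 390.65 kJ/s = 390.65 kW
Heat supplied = 1406.3 MJ/h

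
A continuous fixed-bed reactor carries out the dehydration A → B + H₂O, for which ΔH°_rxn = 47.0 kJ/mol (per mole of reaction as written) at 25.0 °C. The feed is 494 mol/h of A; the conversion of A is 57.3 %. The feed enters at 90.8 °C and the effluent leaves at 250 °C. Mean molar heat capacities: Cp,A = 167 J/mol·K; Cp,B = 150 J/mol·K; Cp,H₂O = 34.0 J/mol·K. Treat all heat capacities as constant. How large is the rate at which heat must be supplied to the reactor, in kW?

Extent of reaction ξ = 0.573 × 494 = 283.06 mol/h
Reaction term: ξ·ΔH°_rxn = 283.06 × 47.0 = 13304 kJ/h
Sensible, feed 90.8→25 °C: -5428.4 kJ/h
Outlet flows (mol/h): A 210.94, B 283.06, H₂O 283.06
Sensible, products 25→250 °C: 19645 kJ/h
Q = ΔH = 27520 kJ/h = 7.6445 kW
Heat supplied = 7.6445 kW

Q_in = 7.64 kW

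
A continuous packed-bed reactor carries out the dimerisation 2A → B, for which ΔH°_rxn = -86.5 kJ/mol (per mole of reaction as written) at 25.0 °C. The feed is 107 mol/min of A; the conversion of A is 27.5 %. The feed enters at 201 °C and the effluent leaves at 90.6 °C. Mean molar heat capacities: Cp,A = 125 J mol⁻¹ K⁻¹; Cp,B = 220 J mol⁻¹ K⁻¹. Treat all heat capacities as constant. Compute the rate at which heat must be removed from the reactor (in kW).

Q_out = 46.3 kW

Extent of reaction ξ = 0.275 × 107 / 2 = 14.713 mol/min
Reaction term: ξ·ΔH°_rxn = 14.713 × -86.5 = -1272.6 kJ/min
Sensible, feed 201→25 °C: -2354 kJ/min
Outlet flows (mol/min): A 77.575, B 14.713
Sensible, products 25→90.6 °C: 848.45 kJ/min
Q = ΔH = -2778.2 kJ/min = -46.303 kW
Heat removed = 46.303 kW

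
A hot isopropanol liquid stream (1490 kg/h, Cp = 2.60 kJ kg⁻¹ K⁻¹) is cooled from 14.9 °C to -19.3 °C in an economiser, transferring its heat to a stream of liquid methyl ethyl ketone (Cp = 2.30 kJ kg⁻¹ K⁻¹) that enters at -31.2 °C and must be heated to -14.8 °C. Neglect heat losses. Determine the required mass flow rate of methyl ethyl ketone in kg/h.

ṁ_c = 3510 kg/h

Heat released by hot stream: Q = 1490 × 2.60 × (14.9 − -19.3) = 132490 kJ/h
Energy balance on cold side (adiabatic exchanger): Q = ṁ_c·Cp_c·(T_c,out − T_c,in)
ṁ_c = 132490 / [2.30 × (-14.8 − -31.2)] = 3512.5 kg/h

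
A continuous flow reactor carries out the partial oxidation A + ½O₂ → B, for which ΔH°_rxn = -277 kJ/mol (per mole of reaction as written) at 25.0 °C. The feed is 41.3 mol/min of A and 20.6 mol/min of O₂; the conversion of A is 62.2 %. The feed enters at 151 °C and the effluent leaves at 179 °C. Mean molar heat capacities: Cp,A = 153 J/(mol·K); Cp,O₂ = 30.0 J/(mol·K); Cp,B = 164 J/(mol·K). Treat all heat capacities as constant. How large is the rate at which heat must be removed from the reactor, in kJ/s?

Extent of reaction ξ = 0.622 × 41.3 = 25.689 mol/min
Reaction term: ξ·ΔH°_rxn = 25.689 × -277 = -7115.7 kJ/min
Sensible, feed 151→25 °C: -874.05 kJ/min
Outlet flows (mol/min): A 15.611, O₂ 7.7557, B 25.689
Sensible, products 25→179 °C: 1052.5 kJ/min
Q = ΔH = -6937.3 kJ/min = -115.62 kW
Heat removed = 115.62 kJ/s

Q_out = 116 kJ/s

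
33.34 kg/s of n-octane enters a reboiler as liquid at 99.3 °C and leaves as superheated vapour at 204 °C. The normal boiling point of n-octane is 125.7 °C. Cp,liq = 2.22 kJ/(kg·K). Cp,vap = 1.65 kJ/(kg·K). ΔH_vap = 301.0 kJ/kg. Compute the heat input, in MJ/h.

liquid 99.3→125.7 °C: 58.608 kJ/kg
vaporisation at 125.7 °C: 301 kJ/kg
vapour 125.7→204 °C: 129.19 kJ/kg
Δh = 58.608 + 301 + 129.19 = 488.8 kJ/kg
Q = ṁ·Δh = 33.34 kg/s × 488.8 kJ/kg = 16297 kJ/s
|Q| = 16297 kW = 58668 MJ/h

Q = 58700 MJ/h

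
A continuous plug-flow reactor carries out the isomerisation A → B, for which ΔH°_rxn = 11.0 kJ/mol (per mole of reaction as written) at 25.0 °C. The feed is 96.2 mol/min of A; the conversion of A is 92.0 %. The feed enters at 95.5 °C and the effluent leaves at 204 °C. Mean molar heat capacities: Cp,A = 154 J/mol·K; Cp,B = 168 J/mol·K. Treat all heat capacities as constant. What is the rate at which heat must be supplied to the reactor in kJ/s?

Extent of reaction ξ = 0.920 × 96.2 = 88.504 mol/min
Reaction term: ξ·ΔH°_rxn = 88.504 × 11.0 = 973.54 kJ/min
Sensible, feed 95.5→25 °C: -1044.4 kJ/min
Outlet flows (mol/min): A 7.696, B 88.504
Sensible, products 25→204 °C: 2873.6 kJ/min
Q = ΔH = 2802.7 kJ/min = 46.712 kW
Heat supplied = 46.712 kJ/s

Q_in = 46.7 kJ/s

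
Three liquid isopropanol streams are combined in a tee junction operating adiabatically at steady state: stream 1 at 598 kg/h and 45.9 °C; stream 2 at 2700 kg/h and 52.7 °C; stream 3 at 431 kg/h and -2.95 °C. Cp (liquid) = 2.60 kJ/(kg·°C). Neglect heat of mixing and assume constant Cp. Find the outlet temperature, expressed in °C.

T_out = 45.2 °C

Adiabatic, steady state ⇒ Σ ṁᵢCp,ᵢ(T_out − Tᵢ) = 0
T_out = Σ ṁᵢCp,ᵢTᵢ / Σ ṁᵢCp,ᵢ
      = 438010 / 9695.4 = 45.177 °C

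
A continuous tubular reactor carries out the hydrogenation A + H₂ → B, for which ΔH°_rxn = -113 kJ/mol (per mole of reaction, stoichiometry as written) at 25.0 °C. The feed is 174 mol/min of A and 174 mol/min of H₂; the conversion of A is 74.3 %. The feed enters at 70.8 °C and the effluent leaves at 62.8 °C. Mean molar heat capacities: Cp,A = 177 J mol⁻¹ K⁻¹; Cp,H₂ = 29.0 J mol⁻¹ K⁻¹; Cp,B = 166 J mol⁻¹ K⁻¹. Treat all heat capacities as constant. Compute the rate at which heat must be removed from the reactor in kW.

Extent of reaction ξ = 0.743 × 174 = 129.28 mol/min
Reaction term: ξ·ΔH°_rxn = 129.28 × -113 = -14609 kJ/min
Sensible, feed 70.8→25 °C: -1641.7 kJ/min
Outlet flows (mol/min): A 44.718, H₂ 44.718, B 129.28
Sensible, products 25→62.8 °C: 1159.4 kJ/min
Q = ΔH = -15091 kJ/min = -251.52 kW
Heat removed = 251.52 kW

Q_out = 252 kW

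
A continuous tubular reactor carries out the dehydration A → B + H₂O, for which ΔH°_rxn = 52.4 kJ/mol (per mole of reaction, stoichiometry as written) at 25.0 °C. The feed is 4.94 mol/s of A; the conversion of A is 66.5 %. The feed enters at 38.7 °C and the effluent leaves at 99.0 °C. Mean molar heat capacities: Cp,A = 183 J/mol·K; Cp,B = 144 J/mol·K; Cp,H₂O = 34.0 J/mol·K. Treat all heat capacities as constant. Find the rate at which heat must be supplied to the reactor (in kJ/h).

Q_in = 812000 kJ/h

Extent of reaction ξ = 0.665 × 4.94 = 3.2851 mol/s
Reaction term: ξ·ΔH°_rxn = 3.2851 × 52.4 = 172.14 kJ/s
Sensible, feed 38.7→25 °C: -12.385 kJ/s
Outlet flows (mol/s): A 1.6549, B 3.2851, H₂O 3.2851
Sensible, products 25→99.0 °C: 65.682 kJ/s
Q = ΔH = 225.44 kJ/s = 225.44 kW
Heat supplied = 811570 kJ/h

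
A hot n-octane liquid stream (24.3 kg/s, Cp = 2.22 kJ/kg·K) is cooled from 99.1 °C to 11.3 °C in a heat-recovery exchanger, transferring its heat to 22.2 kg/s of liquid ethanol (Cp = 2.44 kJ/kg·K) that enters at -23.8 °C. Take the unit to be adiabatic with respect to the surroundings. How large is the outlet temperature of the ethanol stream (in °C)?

T_c,out = 63.6 °C

Heat released by hot stream: Q = 24.3 × 2.22 × (99.1 − 11.3) = 4736.5 kJ/s
Energy balance on cold side (adiabatic exchanger): Q = ṁ_c·Cp_c·(T_c,out − T_c,in)
T_c,out = -23.8 + 4736.5/(22.2 × 2.44) = 63.64 °C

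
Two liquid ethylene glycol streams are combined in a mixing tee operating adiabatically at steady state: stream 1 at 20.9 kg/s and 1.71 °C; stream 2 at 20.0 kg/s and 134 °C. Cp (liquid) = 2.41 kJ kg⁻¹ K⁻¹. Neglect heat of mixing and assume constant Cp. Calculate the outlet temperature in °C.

T_out = 66.4 °C

Adiabatic, steady state ⇒ Σ ṁᵢCp,ᵢ(T_out − Tᵢ) = 0
Σ ṁᵢCp,ᵢTᵢ = 20.9×2.41×1.71 + 20.0×2.41×134 = 6544.9
Σ ṁᵢCp,ᵢ = 20.9×2.41 + 20.0×2.41 = 98.569
T_out = 6544.9 / 98.569 = 66.399 °C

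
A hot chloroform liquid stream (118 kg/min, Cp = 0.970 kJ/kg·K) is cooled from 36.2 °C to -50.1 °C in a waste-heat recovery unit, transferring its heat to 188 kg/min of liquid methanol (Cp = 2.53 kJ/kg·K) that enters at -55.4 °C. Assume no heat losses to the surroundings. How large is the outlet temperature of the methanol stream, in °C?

Heat released by hot stream: Q = 118 × 0.970 × (36.2 − -50.1) = 9877.9 kJ/min
Energy balance on cold side (adiabatic exchanger): Q = ṁ_c·Cp_c·(T_c,out − T_c,in)
T_c,out = -55.4 + 9877.9/(188 × 2.53) = -34.632 °C

T_c,out = -34.6 °C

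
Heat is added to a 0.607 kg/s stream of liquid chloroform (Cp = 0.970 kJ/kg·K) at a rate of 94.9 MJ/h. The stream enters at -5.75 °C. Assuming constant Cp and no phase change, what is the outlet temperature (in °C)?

Q = 94.9 MJ/h = 26.361 kJ/s
ΔT = Q/(ṁ·Cp) = 26.361/(0.607×0.970) = 44.772 K
T_out = -5.75 + 44.772 = 39.022 °C

T_out = 39.0 °C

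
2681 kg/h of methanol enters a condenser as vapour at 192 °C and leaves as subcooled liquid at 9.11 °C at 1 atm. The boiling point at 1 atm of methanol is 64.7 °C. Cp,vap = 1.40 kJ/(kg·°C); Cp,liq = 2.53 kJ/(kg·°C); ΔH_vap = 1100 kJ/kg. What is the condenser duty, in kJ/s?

vapour 192→64.7 °C: -178.22 kJ/kg
condensation at 64.7 °C: -1100 kJ/kg
liquid 64.7→9.11 °C: -140.64 kJ/kg
Δh = -178.22 + -1100 + -140.64 = -1418.9 kJ/kg
Q = ṁ·Δh = 2681 kg/h × -1418.9 kJ/kg = -3.804e+06 kJ/h
|Q| = 1056.7 kW

Q_c = 1060 kJ/s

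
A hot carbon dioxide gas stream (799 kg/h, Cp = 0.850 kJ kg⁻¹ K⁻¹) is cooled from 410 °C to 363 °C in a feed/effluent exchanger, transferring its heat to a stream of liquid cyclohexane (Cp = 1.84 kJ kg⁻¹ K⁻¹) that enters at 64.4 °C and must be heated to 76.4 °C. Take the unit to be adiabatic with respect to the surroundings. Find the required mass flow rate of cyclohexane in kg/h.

ṁ_c = 1450 kg/h

Heat released by hot stream: Q = 799 × 0.850 × (410 − 363) = 31920 kJ/h
Energy balance on cold side (adiabatic exchanger): Q = ṁ_c·Cp_c·(T_c,out − T_c,in)
ṁ_c = 31920 / [1.84 × (76.4 − 64.4)] = 1445.7 kg/h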